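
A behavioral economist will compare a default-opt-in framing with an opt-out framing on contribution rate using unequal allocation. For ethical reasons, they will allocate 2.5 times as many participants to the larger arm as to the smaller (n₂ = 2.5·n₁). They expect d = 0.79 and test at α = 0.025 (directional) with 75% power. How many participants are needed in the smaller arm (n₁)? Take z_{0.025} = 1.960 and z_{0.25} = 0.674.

n₁ = 16

With allocation ratio k = n₂/n₁ = 2.5, Var(x̄₁−x̄₂) = σ²(1/n₁ + 1/(k·n₁)) = σ²·(k+1)/(k·n₁).
So n₁ = (1 + 1/k)·((z_{α} + z_β)/d)² = 1.400 × (2.634/0.79)².
n₁ = 1.400 × 11.12 = 15.6.
Round up: n₁ = 16, giving n₂ = 2.5 × 16 = 40.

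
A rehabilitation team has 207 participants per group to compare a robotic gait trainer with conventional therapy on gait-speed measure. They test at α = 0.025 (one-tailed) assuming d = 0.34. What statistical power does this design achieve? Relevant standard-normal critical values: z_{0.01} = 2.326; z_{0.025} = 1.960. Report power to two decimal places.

For two equal groups, power = Φ(d·√(n/2) − z_{α}).
d·√(n/2) = 0.34 × √(207/2) = 0.34 × 10.173 = 3.459.
z_β = 3.459 − 1.960 = 1.499.
Power = Φ(1.499) = 0.933.

power ≈ 0.93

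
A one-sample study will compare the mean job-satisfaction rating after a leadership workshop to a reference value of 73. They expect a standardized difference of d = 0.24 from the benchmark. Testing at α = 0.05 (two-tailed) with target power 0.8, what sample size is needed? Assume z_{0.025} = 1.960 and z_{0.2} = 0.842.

n = 137

For a one-sample test: n = ((z_{α/2} + z_β) / d)².
z_{α/2} + z_β = 1.960 + 0.842 = 2.802.
n = (2.802 / 0.24)² = 11.675² = 136.31.
Round up.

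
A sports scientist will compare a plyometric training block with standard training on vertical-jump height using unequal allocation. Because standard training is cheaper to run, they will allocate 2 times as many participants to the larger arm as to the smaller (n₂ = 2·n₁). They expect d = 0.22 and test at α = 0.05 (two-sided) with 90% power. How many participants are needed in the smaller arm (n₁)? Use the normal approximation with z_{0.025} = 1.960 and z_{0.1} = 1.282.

With allocation ratio k = n₂/n₁ = 2, Var(x̄₁−x̄₂) = σ²(1/n₁ + 1/(k·n₁)) = σ²·(k+1)/(k·n₁).
So n₁ = (1 + 1/k)·((z_{α/2} + z_β)/d)² = 1.500 × (3.242/0.22)².
n₁ = 1.500 × 217.16 = 325.7.
Round up: n₁ = 326, giving n₂ = 2 × 326 = 652.

n₁ = 326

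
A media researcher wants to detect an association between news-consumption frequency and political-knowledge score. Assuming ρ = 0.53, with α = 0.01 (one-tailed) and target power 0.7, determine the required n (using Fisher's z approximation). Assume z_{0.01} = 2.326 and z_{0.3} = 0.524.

n = 27

Fisher's z: C = ½·ln((1+r)/(1−r)) = ½·ln(3.2553) = 0.5901.
n = ((z_{α} + z_β)/C)² + 3.
(2.326 + 0.524) / 0.5901 = 2.850 / 0.5901 = 4.830.
n = 4.830² + 3 = 23.33 + 3 = 26.3.
Round up.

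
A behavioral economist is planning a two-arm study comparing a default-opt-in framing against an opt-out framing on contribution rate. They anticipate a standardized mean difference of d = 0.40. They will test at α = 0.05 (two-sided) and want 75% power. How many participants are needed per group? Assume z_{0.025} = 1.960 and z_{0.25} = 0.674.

For two independent groups with equal n: n = 2·((z_{α/2} + z_β) / d)².
z_{α/2} + z_β = 1.960 + 0.674 = 2.634.
n = 2 × (2.634 / 0.40)² = 2 × 6.585² = 2 × 43.36 = 86.7.
Round up to the next whole participant.

n = 87 per group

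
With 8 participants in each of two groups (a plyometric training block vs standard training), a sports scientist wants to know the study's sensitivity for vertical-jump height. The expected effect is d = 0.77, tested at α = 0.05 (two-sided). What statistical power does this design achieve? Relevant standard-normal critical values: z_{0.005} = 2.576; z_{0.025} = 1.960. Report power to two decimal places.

For two equal groups, power = Φ(d·√(n/2) − z_{α/2}).
d·√(n/2) = 0.77 × √(8/2) = 0.77 × 2.000 = 1.540.
z_β = 1.540 − 1.960 = -0.420.
Power = Φ(-0.420) = 0.337.

power ≈ 0.34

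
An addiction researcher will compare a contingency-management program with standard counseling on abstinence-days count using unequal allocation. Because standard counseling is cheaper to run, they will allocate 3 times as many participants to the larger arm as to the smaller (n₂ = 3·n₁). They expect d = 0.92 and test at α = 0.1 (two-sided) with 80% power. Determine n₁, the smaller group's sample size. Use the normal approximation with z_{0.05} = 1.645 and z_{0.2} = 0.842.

With allocation ratio k = n₂/n₁ = 3, Var(x̄₁−x̄₂) = σ²(1/n₁ + 1/(k·n₁)) = σ²·(k+1)/(k·n₁).
So n₁ = (1 + 1/k)·((z_{α/2} + z_β)/d)² = 1.333 × (2.487/0.92)².
n₁ = 1.333 × 7.31 = 9.7.
Round up: n₁ = 10, giving n₂ = 3 × 10 = 30.

n₁ = 10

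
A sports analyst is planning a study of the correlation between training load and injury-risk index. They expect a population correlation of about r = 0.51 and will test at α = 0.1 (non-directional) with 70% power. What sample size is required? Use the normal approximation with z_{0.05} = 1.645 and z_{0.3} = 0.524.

Fisher's z: C = ½·ln((1+r)/(1−r)) = ½·ln(3.0816) = 0.5627.
n = ((z_{α/2} + z_β)/C)² + 3.
(1.645 + 0.524) / 0.5627 = 2.169 / 0.5627 = 3.855.
n = 3.855² + 3 = 14.86 + 3 = 17.9.
Round up.

n = 18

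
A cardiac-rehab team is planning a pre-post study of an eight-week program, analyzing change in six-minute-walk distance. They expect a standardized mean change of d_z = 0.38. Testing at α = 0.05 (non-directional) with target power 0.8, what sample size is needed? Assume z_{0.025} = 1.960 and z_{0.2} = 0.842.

n = 55 pairs

For a paired (one-sample on differences) test: n = ((z_{α/2} + z_β) / d)².
z_{α/2} + z_β = 1.960 + 0.842 = 2.802.
n = (2.802 / 0.38)² = 7.374² = 54.37.
Round up.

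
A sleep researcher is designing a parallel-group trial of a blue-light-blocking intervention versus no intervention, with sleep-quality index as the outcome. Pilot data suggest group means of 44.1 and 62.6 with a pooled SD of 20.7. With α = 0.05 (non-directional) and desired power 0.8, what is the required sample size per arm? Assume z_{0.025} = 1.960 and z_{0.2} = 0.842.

Cohen's d = |M₁ − M₂| / SD_pooled = |44.1 − 62.6| / 20.7 = 18.5 / 20.7 = 0.894.
For two independent groups with equal n: n = 2·((z_{α/2} + z_β) / d)².
z_{α/2} + z_β = 1.960 + 0.842 = 2.802.
n = 2 × (2.802 / 0.894)² = 2 × 3.134² = 2 × 9.82 = 19.6.
Round up to the next whole participant.

n = 20 per group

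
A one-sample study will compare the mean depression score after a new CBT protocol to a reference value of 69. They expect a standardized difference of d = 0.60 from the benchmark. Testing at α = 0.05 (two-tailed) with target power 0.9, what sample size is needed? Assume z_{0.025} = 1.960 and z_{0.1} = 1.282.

For a one-sample test: n = ((z_{α/2} + z_β) / d)².
z_{α/2} + z_β = 1.960 + 1.282 = 3.242.
n = (3.242 / 0.60)² = 5.403² = 29.20.
Round up.

n = 30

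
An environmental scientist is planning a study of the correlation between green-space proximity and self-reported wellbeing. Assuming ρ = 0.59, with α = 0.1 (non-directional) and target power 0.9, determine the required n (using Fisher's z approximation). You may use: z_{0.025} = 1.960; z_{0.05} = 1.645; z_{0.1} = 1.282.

n = 22

Fisher's z: C = ½·ln((1+r)/(1−r)) = ½·ln(3.8780) = 0.6777.
n = ((z_{α/2} + z_β)/C)² + 3.
(1.645 + 1.282) / 0.6777 = 2.927 / 0.6777 = 4.319.
n = 4.319² + 3 = 18.65 + 3 = 21.7.
Round up.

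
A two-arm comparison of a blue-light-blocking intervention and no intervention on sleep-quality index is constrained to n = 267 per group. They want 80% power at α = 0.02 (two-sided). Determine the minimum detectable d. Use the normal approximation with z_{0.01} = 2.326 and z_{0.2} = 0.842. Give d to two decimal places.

d_min ≈ 0.27

For two independent groups of n = 267 each: d_min = (z_{α/2} + z_β)·√(2/n).
z-sum = 2.326 + 0.842 = 3.168.
d_min = 3.168 × √(2/267) = 3.168 × 0.0865 = 0.274.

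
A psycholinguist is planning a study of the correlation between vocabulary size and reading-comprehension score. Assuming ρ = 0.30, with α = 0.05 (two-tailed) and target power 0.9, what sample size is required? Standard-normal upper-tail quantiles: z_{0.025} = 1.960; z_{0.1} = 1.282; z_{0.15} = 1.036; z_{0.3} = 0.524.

n = 113

Fisher's z: C = ½·ln((1+r)/(1−r)) = ½·ln(1.8571) = 0.3095.
n = ((z_{α/2} + z_β)/C)² + 3.
(1.960 + 1.282) / 0.3095 = 3.242 / 0.3095 = 10.475.
n = 10.475² + 3 = 109.72 + 3 = 112.7.
Round up.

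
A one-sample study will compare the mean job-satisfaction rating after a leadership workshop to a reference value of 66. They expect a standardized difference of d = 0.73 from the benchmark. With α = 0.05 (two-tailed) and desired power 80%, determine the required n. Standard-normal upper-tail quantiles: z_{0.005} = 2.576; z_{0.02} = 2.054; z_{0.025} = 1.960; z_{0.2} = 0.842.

n = 15

For a one-sample test: n = ((z_{α/2} + z_β) / d)².
z_{α/2} + z_β = 1.960 + 0.842 = 2.802.
n = (2.802 / 0.73)² = 3.838² = 14.73.
Round up.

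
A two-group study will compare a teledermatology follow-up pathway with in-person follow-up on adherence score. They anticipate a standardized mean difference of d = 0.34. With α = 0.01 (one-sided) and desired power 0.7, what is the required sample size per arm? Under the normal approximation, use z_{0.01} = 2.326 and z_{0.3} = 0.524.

n = 141 per group

For two independent groups with equal n: n = 2·((z_{α} + z_β) / d)².
z_{α} + z_β = 2.326 + 0.524 = 2.850.
n = 2 × (2.850 / 0.34)² = 2 × 8.382² = 2 × 70.26 = 140.5.
Round up to the next whole participant.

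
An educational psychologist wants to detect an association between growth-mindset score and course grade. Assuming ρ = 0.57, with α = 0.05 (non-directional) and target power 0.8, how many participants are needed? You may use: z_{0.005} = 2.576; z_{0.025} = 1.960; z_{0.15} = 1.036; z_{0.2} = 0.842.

n = 22

Fisher's z: C = ½·ln((1+r)/(1−r)) = ½·ln(3.6512) = 0.6475.
n = ((z_{α/2} + z_β)/C)² + 3.
(1.960 + 0.842) / 0.6475 = 2.802 / 0.6475 = 4.327.
n = 4.327² + 3 = 18.73 + 3 = 21.7.
Round up.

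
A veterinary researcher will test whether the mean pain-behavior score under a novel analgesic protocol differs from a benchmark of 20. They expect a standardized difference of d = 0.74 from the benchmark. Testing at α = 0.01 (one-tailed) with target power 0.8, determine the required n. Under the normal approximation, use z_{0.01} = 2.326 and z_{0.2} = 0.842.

n = 19

For a one-sample test: n = ((z_{α} + z_β) / d)².
z_{α} + z_β = 2.326 + 0.842 = 3.168.
n = (3.168 / 0.74)² = 4.281² = 18.33.
Round up.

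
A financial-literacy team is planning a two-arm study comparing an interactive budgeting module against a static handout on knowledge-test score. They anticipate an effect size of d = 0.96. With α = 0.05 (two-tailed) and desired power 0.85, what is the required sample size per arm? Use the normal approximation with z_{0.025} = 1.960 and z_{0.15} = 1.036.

For two independent groups with equal n: n = 2·((z_{α/2} + z_β) / d)².
z_{α/2} + z_β = 1.960 + 1.036 = 2.996.
n = 2 × (2.996 / 0.96)² = 2 × 3.121² = 2 × 9.74 = 19.5.
Round up to the next whole participant.

n = 20 per group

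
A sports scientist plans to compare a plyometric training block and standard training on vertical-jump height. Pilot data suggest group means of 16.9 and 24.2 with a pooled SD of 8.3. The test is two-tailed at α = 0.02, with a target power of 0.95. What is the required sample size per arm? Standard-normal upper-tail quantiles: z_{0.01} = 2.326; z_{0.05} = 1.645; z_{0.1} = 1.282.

Cohen's d = |M₁ − M₂| / SD_pooled = |16.9 − 24.2| / 8.3 = 7.3 / 8.3 = 0.880.
For two independent groups with equal n: n = 2·((z_{α/2} + z_β) / d)².
z_{α/2} + z_β = 2.326 + 1.645 = 3.971.
n = 2 × (3.971 / 0.880)² = 2 × 4.513² = 2 × 20.36 = 40.7.
Round up to the next whole participant.

n = 41 per group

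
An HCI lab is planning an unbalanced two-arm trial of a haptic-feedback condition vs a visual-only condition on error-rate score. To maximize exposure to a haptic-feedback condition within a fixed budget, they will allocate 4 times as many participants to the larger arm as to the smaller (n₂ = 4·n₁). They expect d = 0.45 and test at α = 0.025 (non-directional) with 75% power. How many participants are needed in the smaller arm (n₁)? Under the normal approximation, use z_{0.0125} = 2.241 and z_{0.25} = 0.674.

n₁ = 53

With allocation ratio k = n₂/n₁ = 4, Var(x̄₁−x̄₂) = σ²(1/n₁ + 1/(k·n₁)) = σ²·(k+1)/(k·n₁).
So n₁ = (1 + 1/k)·((z_{α/2} + z_β)/d)² = 1.250 × (2.915/0.45)².
n₁ = 1.250 × 41.96 = 52.5.
Round up: n₁ = 53, giving n₂ = 4 × 53 = 212.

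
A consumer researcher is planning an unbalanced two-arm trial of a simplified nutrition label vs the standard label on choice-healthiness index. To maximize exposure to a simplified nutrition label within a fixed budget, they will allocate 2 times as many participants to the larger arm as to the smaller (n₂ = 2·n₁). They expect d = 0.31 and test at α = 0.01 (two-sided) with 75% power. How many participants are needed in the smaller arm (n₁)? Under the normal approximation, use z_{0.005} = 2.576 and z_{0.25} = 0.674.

n₁ = 165

With allocation ratio k = n₂/n₁ = 2, Var(x̄₁−x̄₂) = σ²(1/n₁ + 1/(k·n₁)) = σ²·(k+1)/(k·n₁).
So n₁ = (1 + 1/k)·((z_{α/2} + z_β)/d)² = 1.500 × (3.250/0.31)².
n₁ = 1.500 × 109.91 = 164.9.
Round up: n₁ = 165, giving n₂ = 2 × 165 = 330.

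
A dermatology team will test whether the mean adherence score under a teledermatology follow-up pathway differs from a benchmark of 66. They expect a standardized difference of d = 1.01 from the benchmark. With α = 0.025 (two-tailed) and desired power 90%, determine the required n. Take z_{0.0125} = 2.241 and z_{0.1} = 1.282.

For a one-sample test: n = ((z_{α/2} + z_β) / d)².
z_{α/2} + z_β = 2.241 + 1.282 = 3.523.
n = (3.523 / 1.01)² = 3.488² = 12.17.
Round up.

n = 13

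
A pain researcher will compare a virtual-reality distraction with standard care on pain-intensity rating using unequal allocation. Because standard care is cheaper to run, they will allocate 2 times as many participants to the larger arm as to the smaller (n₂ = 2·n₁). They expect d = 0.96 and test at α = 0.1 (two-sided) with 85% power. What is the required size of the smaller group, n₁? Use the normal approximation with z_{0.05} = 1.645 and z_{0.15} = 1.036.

n₁ = 12

With allocation ratio k = n₂/n₁ = 2, Var(x̄₁−x̄₂) = σ²(1/n₁ + 1/(k·n₁)) = σ²·(k+1)/(k·n₁).
So n₁ = (1 + 1/k)·((z_{α/2} + z_β)/d)² = 1.500 × (2.681/0.96)².
n₁ = 1.500 × 7.80 = 11.7.
Round up: n₁ = 12, giving n₂ = 2 × 12 = 24.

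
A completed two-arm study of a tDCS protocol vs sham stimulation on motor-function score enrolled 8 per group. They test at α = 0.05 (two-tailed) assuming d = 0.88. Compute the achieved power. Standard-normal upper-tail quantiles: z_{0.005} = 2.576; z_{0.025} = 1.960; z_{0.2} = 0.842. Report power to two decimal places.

For two equal groups, power = Φ(d·√(n/2) − z_{α/2}).
d·√(n/2) = 0.88 × √(8/2) = 0.88 × 2.000 = 1.760.
z_β = 1.760 − 1.960 = -0.200.
Power = Φ(-0.200) = 0.421.

power ≈ 0.42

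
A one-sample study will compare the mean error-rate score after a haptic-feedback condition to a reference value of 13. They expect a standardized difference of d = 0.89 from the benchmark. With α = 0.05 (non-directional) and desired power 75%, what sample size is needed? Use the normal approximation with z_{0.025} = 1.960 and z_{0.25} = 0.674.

n = 9

For a one-sample test: n = ((z_{α/2} + z_β) / d)².
z_{α/2} + z_β = 1.960 + 0.674 = 2.634.
n = (2.634 / 0.89)² = 2.960² = 8.76.
Round up.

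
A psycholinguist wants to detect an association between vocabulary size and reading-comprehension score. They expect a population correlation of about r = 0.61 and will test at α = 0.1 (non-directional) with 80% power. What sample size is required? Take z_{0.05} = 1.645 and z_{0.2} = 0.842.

Fisher's z: C = ½·ln((1+r)/(1−r)) = ½·ln(4.1282) = 0.7089.
n = ((z_{α/2} + z_β)/C)² + 3.
(1.645 + 0.842) / 0.7089 = 2.487 / 0.7089 = 3.508.
n = 3.508² + 3 = 12.31 + 3 = 15.3.
Round up.

n = 16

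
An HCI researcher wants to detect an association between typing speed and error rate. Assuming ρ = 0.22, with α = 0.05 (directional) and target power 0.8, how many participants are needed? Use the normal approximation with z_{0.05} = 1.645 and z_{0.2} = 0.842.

n = 127

Fisher's z: C = ½·ln((1+r)/(1−r)) = ½·ln(1.5641) = 0.2237.
n = ((z_{α} + z_β)/C)² + 3.
(1.645 + 0.842) / 0.2237 = 2.487 / 0.2237 = 11.118.
n = 11.118² + 3 = 123.60 + 3 = 126.6.
Round up.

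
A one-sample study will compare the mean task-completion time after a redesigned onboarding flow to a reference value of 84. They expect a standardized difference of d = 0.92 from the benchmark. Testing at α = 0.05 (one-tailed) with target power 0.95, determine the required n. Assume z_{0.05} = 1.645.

For a one-sample test: n = ((z_{α} + z_β) / d)².
z_{α} + z_β = 1.645 + 1.645 = 3.290.
n = (3.290 / 0.92)² = 3.576² = 12.79.
Round up.

n = 13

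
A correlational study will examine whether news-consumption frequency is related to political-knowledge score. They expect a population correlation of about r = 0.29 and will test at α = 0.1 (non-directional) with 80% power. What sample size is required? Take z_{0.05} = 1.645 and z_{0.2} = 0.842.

Fisher's z: C = ½·ln((1+r)/(1−r)) = ½·ln(1.8169) = 0.2986.
n = ((z_{α/2} + z_β)/C)² + 3.
(1.645 + 0.842) / 0.2986 = 2.487 / 0.2986 = 8.329.
n = 8.329² + 3 = 69.37 + 3 = 72.4.
Round up.

n = 73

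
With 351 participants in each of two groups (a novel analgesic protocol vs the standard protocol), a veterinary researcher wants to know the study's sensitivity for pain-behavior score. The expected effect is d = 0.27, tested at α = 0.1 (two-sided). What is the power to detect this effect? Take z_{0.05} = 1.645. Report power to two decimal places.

power ≈ 0.97

For two equal groups, power = Φ(d·√(n/2) − z_{α/2}).
d·√(n/2) = 0.27 × √(351/2) = 0.27 × 13.248 = 3.577.
z_β = 3.577 − 1.645 = 1.932.
Power = Φ(1.932) = 0.973.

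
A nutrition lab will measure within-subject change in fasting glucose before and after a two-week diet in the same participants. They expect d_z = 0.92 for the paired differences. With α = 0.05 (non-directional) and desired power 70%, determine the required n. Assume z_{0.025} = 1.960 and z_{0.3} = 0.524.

n = 8 pairs

For a paired (one-sample on differences) test: n = ((z_{α/2} + z_β) / d)².
z_{α/2} + z_β = 1.960 + 0.524 = 2.484.
n = (2.484 / 0.92)² = 2.700² = 7.29.
Round up.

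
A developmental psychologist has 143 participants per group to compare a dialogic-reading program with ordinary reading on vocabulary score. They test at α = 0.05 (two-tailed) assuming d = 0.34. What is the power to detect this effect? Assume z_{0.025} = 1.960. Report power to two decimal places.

power ≈ 0.82

For two equal groups, power = Φ(d·√(n/2) − z_{α/2}).
d·√(n/2) = 0.34 × √(143/2) = 0.34 × 8.456 = 2.875.
z_β = 2.875 − 1.960 = 0.915.
Power = Φ(0.915) = 0.820.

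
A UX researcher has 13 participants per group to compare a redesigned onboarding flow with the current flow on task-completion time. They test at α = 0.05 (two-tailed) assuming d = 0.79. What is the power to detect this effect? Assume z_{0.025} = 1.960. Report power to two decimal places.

For two equal groups, power = Φ(d·√(n/2) − z_{α/2}).
d·√(n/2) = 0.79 × √(13/2) = 0.79 × 2.550 = 2.014.
z_β = 2.014 − 1.960 = 0.054.
Power = Φ(0.054) = 0.522.

power ≈ 0.52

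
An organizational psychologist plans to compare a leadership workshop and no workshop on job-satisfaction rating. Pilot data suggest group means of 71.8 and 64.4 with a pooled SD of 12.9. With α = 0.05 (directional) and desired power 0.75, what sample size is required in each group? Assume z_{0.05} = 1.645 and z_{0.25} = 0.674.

n = 33 per group

Cohen's d = |M₁ − M₂| / SD_pooled = |71.8 − 64.4| / 12.9 = 7.4 / 12.9 = 0.574.
For two independent groups with equal n: n = 2·((z_{α} + z_β) / d)².
z_{α} + z_β = 1.645 + 0.674 = 2.319.
n = 2 × (2.319 / 0.574)² = 2 × 4.040² = 2 × 16.32 = 32.6.
Round up to the next whole participant.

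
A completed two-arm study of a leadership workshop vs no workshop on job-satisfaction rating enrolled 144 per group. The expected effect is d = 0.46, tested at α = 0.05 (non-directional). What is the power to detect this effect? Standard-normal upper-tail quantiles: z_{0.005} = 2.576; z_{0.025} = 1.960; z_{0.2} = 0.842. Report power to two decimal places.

For two equal groups, power = Φ(d·√(n/2) − z_{α/2}).
d·√(n/2) = 0.46 × √(144/2) = 0.46 × 8.485 = 3.903.
z_β = 3.903 − 1.960 = 1.943.
Power = Φ(1.943) = 0.974.

power ≈ 0.97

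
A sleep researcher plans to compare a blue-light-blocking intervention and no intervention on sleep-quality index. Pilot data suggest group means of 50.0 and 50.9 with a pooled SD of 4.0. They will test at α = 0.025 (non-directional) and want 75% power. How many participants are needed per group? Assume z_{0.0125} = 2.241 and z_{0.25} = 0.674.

Cohen's d = |M₁ − M₂| / SD_pooled = |50.0 − 50.9| / 4.0 = 0.9 / 4.0 = 0.225.
For two independent groups with equal n: n = 2·((z_{α/2} + z_β) / d)².
z_{α/2} + z_β = 2.241 + 0.674 = 2.915.
n = 2 × (2.915 / 0.225)² = 2 × 12.956² = 2 × 167.85 = 335.7.
Round up to the next whole participant.

n = 336 per group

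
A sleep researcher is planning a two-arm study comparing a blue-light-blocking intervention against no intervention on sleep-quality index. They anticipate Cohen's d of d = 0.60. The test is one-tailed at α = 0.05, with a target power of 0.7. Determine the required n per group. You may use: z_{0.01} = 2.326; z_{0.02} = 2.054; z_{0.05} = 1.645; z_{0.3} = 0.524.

For two independent groups with equal n: n = 2·((z_{α} + z_β) / d)².
z_{α} + z_β = 1.645 + 0.524 = 2.169.
n = 2 × (2.169 / 0.60)² = 2 × 3.615² = 2 × 13.07 = 26.1.
Round up to the next whole participant.

n = 27 per group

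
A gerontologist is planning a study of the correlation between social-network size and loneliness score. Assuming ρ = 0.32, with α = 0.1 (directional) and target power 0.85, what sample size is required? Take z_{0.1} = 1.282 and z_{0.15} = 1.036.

Fisher's z: C = ½·ln((1+r)/(1−r)) = ½·ln(1.9412) = 0.3316.
n = ((z_{α} + z_β)/C)² + 3.
(1.282 + 1.036) / 0.3316 = 2.318 / 0.3316 = 6.990.
n = 6.990² + 3 = 48.86 + 3 = 51.9.
Round up.

n = 52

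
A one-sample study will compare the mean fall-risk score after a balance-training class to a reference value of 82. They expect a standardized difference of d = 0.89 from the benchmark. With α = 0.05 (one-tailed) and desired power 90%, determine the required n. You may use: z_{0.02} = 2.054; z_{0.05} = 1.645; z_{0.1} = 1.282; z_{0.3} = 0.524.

n = 11

For a one-sample test: n = ((z_{α} + z_β) / d)².
z_{α} + z_β = 1.645 + 1.282 = 2.927.
n = (2.927 / 0.89)² = 3.289² = 10.82.
Round up.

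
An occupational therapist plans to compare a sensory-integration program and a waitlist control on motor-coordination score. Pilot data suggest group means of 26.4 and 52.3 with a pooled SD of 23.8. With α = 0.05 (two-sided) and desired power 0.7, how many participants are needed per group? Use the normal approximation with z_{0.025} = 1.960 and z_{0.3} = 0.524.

Cohen's d = |M₁ − M₂| / SD_pooled = |26.4 − 52.3| / 23.8 = 25.9 / 23.8 = 1.088.
For two independent groups with equal n: n = 2·((z_{α/2} + z_β) / d)².
z_{α/2} + z_β = 1.960 + 0.524 = 2.484.
n = 2 × (2.484 / 1.088)² = 2 × 2.283² = 2 × 5.21 = 10.4.
Round up to the next whole participant.

n = 11 per group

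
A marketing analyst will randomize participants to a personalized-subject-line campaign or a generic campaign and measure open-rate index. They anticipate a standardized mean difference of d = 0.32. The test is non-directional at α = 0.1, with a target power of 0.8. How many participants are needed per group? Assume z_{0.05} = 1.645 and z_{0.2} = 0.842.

For two independent groups with equal n: n = 2·((z_{α/2} + z_β) / d)².
z_{α/2} + z_β = 1.645 + 0.842 = 2.487.
n = 2 × (2.487 / 0.32)² = 2 × 7.772² = 2 × 60.40 = 120.8.
Round up to the next whole participant.

n = 121 per group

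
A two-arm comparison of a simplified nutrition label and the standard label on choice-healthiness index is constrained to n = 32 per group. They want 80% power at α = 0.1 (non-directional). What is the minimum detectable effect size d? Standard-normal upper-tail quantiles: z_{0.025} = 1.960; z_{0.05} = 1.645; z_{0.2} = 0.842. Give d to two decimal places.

d_min ≈ 0.62

For two independent groups of n = 32 each: d_min = (z_{α/2} + z_β)·√(2/n).
z-sum = 1.645 + 0.842 = 2.487.
d_min = 2.487 × √(2/32) = 2.487 × 0.2500 = 0.622.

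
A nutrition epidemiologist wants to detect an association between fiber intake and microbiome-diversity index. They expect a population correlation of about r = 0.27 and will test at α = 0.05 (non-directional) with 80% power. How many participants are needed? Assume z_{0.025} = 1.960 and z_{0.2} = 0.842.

n = 106

Fisher's z: C = ½·ln((1+r)/(1−r)) = ½·ln(1.7397) = 0.2769.
n = ((z_{α/2} + z_β)/C)² + 3.
(1.960 + 0.842) / 0.2769 = 2.802 / 0.2769 = 10.119.
n = 10.119² + 3 = 102.40 + 3 = 105.4.
Round up.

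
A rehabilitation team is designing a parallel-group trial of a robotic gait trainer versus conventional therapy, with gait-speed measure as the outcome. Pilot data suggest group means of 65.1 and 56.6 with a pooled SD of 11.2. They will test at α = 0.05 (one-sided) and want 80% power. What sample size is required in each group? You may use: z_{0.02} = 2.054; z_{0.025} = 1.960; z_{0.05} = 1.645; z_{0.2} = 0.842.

Cohen's d = |M₁ − M₂| / SD_pooled = |65.1 − 56.6| / 11.2 = 8.5 / 11.2 = 0.759.
For two independent groups with equal n: n = 2·((z_{α} + z_β) / d)².
z_{α} + z_β = 1.645 + 0.842 = 2.487.
n = 2 × (2.487 / 0.759)² = 2 × 3.277² = 2 × 10.74 = 21.5.
Round up to the next whole participant.

n = 22 per group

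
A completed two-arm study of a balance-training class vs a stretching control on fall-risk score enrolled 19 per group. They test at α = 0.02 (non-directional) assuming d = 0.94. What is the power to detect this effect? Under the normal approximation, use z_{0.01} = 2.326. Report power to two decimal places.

For two equal groups, power = Φ(d·√(n/2) − z_{α/2}).
d·√(n/2) = 0.94 × √(19/2) = 0.94 × 3.082 = 2.897.
z_β = 2.897 − 2.326 = 0.571.
Power = Φ(0.571) = 0.716.

power ≈ 0.72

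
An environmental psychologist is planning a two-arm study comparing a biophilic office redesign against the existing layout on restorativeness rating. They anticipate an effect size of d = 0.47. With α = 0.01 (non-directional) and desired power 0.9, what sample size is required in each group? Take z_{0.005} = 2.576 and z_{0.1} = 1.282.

For two independent groups with equal n: n = 2·((z_{α/2} + z_β) / d)².
z_{α/2} + z_β = 2.576 + 1.282 = 3.858.
n = 2 × (3.858 / 0.47)² = 2 × 8.209² = 2 × 67.38 = 134.8.
Round up to the next whole participant.

n = 135 per group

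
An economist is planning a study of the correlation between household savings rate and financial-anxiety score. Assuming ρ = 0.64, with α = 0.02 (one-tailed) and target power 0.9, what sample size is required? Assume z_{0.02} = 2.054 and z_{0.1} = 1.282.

Fisher's z: C = ½·ln((1+r)/(1−r)) = ½·ln(4.5556) = 0.7582.
n = ((z_{α} + z_β)/C)² + 3.
(2.054 + 1.282) / 0.7582 = 3.336 / 0.7582 = 4.400.
n = 4.400² + 3 = 19.36 + 3 = 22.4.
Round up.

n = 23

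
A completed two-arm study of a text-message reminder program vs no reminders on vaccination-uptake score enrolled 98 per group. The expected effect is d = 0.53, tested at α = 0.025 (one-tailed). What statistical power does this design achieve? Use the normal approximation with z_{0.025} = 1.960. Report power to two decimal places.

power ≈ 0.96

For two equal groups, power = Φ(d·√(n/2) − z_{α}).
d·√(n/2) = 0.53 × √(98/2) = 0.53 × 7.000 = 3.710.
z_β = 3.710 − 1.960 = 1.750.
Power = Φ(1.750) = 0.960.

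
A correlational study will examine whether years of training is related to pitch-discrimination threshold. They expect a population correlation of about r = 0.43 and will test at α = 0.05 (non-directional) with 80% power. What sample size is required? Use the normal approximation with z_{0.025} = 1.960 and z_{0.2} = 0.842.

n = 41

Fisher's z: C = ½·ln((1+r)/(1−r)) = ½·ln(2.5088) = 0.4599.
n = ((z_{α/2} + z_β)/C)² + 3.
(1.960 + 0.842) / 0.4599 = 2.802 / 0.4599 = 6.093.
n = 6.093² + 3 = 37.12 + 3 = 40.1.
Round up.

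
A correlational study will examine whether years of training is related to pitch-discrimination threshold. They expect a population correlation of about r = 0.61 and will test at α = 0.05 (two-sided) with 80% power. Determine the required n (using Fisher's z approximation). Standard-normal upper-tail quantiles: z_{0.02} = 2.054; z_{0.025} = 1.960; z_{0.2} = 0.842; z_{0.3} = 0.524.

n = 19

Fisher's z: C = ½·ln((1+r)/(1−r)) = ½·ln(4.1282) = 0.7089.
n = ((z_{α/2} + z_β)/C)² + 3.
(1.960 + 0.842) / 0.7089 = 2.802 / 0.7089 = 3.953.
n = 3.953² + 3 = 15.62 + 3 = 18.6.
Round up.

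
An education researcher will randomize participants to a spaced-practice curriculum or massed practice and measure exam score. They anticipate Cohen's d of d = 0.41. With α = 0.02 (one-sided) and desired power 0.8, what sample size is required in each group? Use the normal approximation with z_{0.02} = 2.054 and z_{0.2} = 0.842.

For two independent groups with equal n: n = 2·((z_{α} + z_β) / d)².
z_{α} + z_β = 2.054 + 0.842 = 2.896.
n = 2 × (2.896 / 0.41)² = 2 × 7.063² = 2 × 49.89 = 99.8.
Round up to the next whole participant.

n = 100 per group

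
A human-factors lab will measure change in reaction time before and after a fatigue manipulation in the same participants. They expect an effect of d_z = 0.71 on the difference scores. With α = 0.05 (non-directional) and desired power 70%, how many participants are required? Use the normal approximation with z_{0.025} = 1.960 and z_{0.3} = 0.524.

n = 13 pairs

For a paired (one-sample on differences) test: n = ((z_{α/2} + z_β) / d)².
z_{α/2} + z_β = 1.960 + 0.524 = 2.484.
n = (2.484 / 0.71)² = 3.499² = 12.24.
Round up.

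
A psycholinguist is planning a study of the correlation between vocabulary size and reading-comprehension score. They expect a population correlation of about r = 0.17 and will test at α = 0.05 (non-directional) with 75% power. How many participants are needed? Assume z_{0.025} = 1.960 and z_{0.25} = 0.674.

Fisher's z: C = ½·ln((1+r)/(1−r)) = ½·ln(1.4096) = 0.1717.
n = ((z_{α/2} + z_β)/C)² + 3.
(1.960 + 0.674) / 0.1717 = 2.634 / 0.1717 = 15.341.
n = 15.341² + 3 = 235.34 + 3 = 238.3.
Round up.

n = 239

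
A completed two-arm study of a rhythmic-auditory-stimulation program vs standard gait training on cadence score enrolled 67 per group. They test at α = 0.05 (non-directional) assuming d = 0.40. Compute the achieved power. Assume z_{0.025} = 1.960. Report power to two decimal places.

power ≈ 0.64

For two equal groups, power = Φ(d·√(n/2) − z_{α/2}).
d·√(n/2) = 0.40 × √(67/2) = 0.40 × 5.788 = 2.315.
z_β = 2.315 − 1.960 = 0.355.
Power = Φ(0.355) = 0.639.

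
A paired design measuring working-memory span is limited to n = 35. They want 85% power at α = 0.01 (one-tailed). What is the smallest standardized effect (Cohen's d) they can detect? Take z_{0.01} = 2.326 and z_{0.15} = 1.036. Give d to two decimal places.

d_min ≈ 0.57

For a single sample (or paired design) of n = 35: d_min = (z_{α} + z_β)/√n.
z-sum = 2.326 + 1.036 = 3.362.
d_min = 3.362 / √35 = 3.362 / 5.916 = 0.568.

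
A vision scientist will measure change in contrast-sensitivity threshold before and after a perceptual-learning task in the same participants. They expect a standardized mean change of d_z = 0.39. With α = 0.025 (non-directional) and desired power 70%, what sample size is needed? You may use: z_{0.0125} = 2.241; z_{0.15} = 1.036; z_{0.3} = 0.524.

n = 51 pairs

For a paired (one-sample on differences) test: n = ((z_{α/2} + z_β) / d)².
z_{α/2} + z_β = 2.241 + 0.524 = 2.765.
n = (2.765 / 0.39)² = 7.090² = 50.26.
Round up.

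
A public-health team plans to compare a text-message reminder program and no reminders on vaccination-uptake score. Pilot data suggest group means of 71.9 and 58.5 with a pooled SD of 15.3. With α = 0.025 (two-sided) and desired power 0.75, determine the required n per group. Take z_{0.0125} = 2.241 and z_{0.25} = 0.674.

Cohen's d = |M₁ − M₂| / SD_pooled = |71.9 − 58.5| / 15.3 = 13.4 / 15.3 = 0.876.
For two independent groups with equal n: n = 2·((z_{α/2} + z_β) / d)².
z_{α/2} + z_β = 2.241 + 0.674 = 2.915.
n = 2 × (2.915 / 0.876)² = 2 × 3.328² = 2 × 11.07 = 22.1.
Round up to the next whole participant.

n = 23 per group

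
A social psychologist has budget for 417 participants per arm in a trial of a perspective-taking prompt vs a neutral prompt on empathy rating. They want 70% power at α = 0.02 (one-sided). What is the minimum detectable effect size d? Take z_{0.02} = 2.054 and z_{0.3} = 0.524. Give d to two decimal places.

For two independent groups of n = 417 each: d_min = (z_{α} + z_β)·√(2/n).
z-sum = 2.054 + 0.524 = 2.578.
d_min = 2.578 × √(2/417) = 2.578 × 0.0693 = 0.179.

d_min ≈ 0.18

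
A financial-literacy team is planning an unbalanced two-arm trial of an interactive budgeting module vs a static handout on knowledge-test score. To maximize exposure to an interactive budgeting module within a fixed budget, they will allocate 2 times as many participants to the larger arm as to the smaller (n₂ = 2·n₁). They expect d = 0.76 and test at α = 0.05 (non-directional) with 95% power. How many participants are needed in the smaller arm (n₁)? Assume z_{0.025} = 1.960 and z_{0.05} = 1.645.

With allocation ratio k = n₂/n₁ = 2, Var(x̄₁−x̄₂) = σ²(1/n₁ + 1/(k·n₁)) = σ²·(k+1)/(k·n₁).
So n₁ = (1 + 1/k)·((z_{α/2} + z_β)/d)² = 1.500 × (3.605/0.76)².
n₁ = 1.500 × 22.50 = 33.8.
Round up: n₁ = 34, giving n₂ = 2 × 34 = 68.

n₁ = 34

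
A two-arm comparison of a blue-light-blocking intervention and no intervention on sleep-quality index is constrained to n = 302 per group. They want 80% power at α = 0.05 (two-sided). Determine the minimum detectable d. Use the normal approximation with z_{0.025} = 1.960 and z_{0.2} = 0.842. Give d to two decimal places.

d_min ≈ 0.23

For two independent groups of n = 302 each: d_min = (z_{α/2} + z_β)·√(2/n).
z-sum = 1.960 + 0.842 = 2.802.
d_min = 2.802 × √(2/302) = 2.802 × 0.0814 = 0.228.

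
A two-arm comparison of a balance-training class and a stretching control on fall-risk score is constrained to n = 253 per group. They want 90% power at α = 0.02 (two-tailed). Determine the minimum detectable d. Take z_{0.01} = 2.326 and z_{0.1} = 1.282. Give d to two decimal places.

For two independent groups of n = 253 each: d_min = (z_{α/2} + z_β)·√(2/n).
z-sum = 2.326 + 1.282 = 3.608.
d_min = 3.608 × √(2/253) = 3.608 × 0.0889 = 0.321.

d_min ≈ 0.32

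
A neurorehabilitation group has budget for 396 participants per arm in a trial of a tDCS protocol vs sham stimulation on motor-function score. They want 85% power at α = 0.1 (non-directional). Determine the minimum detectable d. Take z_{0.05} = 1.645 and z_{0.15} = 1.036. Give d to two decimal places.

For two independent groups of n = 396 each: d_min = (z_{α/2} + z_β)·√(2/n).
z-sum = 1.645 + 1.036 = 2.681.
d_min = 2.681 × √(2/396) = 2.681 × 0.0711 = 0.191.

d_min ≈ 0.19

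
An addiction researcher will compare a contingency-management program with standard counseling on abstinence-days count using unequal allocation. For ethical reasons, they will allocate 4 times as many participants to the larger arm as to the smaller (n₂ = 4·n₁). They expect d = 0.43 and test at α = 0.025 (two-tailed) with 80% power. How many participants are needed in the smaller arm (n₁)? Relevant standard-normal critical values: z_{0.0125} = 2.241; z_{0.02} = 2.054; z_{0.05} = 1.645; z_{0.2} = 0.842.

n₁ = 65

With allocation ratio k = n₂/n₁ = 4, Var(x̄₁−x̄₂) = σ²(1/n₁ + 1/(k·n₁)) = σ²·(k+1)/(k·n₁).
So n₁ = (1 + 1/k)·((z_{α/2} + z_β)/d)² = 1.250 × (3.083/0.43)².
n₁ = 1.250 × 51.41 = 64.3.
Round up: n₁ = 65, giving n₂ = 4 × 65 = 260.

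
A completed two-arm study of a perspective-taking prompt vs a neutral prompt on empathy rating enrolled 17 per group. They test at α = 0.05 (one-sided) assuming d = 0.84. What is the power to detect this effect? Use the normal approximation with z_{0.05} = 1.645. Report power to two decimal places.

For two equal groups, power = Φ(d·√(n/2) − z_{α}).
d·√(n/2) = 0.84 × √(17/2) = 0.84 × 2.915 = 2.449.
z_β = 2.449 − 1.645 = 0.804.
Power = Φ(0.804) = 0.789.

power ≈ 0.79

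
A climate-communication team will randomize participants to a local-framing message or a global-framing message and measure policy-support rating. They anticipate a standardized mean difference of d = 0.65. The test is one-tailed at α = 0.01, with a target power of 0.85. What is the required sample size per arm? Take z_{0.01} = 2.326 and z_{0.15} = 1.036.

n = 54 per group

For two independent groups with equal n: n = 2·((z_{α} + z_β) / d)².
z_{α} + z_β = 2.326 + 1.036 = 3.362.
n = 2 × (3.362 / 0.65)² = 2 × 5.172² = 2 × 26.75 = 53.5.
Round up to the next whole participant.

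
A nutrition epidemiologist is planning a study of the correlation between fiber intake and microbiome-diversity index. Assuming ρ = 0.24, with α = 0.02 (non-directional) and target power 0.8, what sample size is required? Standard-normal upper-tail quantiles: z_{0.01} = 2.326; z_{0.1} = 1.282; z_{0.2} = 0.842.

Fisher's z: C = ½·ln((1+r)/(1−r)) = ½·ln(1.6316) = 0.2448.
n = ((z_{α/2} + z_β)/C)² + 3.
(2.326 + 0.842) / 0.2448 = 3.168 / 0.2448 = 12.941.
n = 12.941² + 3 = 167.47 + 3 = 170.5.
Round up.

n = 171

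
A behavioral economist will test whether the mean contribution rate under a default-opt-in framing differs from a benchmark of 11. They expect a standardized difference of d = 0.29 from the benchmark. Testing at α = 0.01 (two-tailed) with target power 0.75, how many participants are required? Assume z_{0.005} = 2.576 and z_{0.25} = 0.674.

For a one-sample test: n = ((z_{α/2} + z_β) / d)².
z_{α/2} + z_β = 2.576 + 0.674 = 3.250.
n = (3.250 / 0.29)² = 11.207² = 125.59.
Round up.

n = 126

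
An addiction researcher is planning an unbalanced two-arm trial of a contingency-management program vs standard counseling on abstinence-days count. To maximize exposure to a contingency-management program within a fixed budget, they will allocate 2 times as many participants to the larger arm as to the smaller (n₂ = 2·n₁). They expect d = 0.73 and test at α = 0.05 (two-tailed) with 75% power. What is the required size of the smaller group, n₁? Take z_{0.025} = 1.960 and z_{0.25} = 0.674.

With allocation ratio k = n₂/n₁ = 2, Var(x̄₁−x̄₂) = σ²(1/n₁ + 1/(k·n₁)) = σ²·(k+1)/(k·n₁).
So n₁ = (1 + 1/k)·((z_{α/2} + z_β)/d)² = 1.500 × (2.634/0.73)².
n₁ = 1.500 × 13.02 = 19.5.
Round up: n₁ = 20, giving n₂ = 2 × 20 = 40.

n₁ = 20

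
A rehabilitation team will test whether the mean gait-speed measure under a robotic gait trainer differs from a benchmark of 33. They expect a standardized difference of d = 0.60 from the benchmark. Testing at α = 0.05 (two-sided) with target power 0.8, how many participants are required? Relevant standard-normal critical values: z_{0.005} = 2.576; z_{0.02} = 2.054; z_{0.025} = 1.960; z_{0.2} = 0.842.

For a one-sample test: n = ((z_{α/2} + z_β) / d)².
z_{α/2} + z_β = 1.960 + 0.842 = 2.802.
n = (2.802 / 0.60)² = 4.670² = 21.81.
Round up.

n = 22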